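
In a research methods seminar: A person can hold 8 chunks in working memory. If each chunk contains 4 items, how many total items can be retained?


Total items = chunks * items_per_chunk
= 8 * 4
= 32


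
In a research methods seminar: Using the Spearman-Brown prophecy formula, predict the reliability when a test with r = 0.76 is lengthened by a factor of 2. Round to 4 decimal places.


r_new = n*r / (1 + (n-1)*r)
Numerator = 2 * 0.76 = 1.52
Denominator = 1 + 1 * 0.76 = 1.76
r_new = 1.52 / 1.76
= 0.8636


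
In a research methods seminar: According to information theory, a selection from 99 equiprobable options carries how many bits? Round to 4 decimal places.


H = log2(n)
H = log2(99)
= 6.6294


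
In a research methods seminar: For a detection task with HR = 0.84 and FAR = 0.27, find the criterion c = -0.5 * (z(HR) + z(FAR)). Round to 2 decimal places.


c = -0.5 * (z(HR) + z(FAR))
z(0.84) = 0.9945
z(0.27) = -0.6128
c = -0.5 * (0.9945 + -0.6128)
= -0.5 * 0.3817
= -0.19


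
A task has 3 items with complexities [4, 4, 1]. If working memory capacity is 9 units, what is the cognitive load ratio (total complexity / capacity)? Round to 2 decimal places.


Total complexity = 4 + 4 + 1 = 9
Load = total / capacity = 9 / 9
= 1.00


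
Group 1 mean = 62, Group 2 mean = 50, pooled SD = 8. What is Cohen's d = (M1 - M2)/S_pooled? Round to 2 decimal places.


Cohen's d = (M1 - M2) / S_pooled
= (62 - 50) / 8
= 12 / 8
= 1.50


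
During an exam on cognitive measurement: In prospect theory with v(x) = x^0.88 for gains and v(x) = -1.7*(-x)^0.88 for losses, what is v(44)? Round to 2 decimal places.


Since x = 44 >= 0, use v(x) = x^0.88
44^0.88 = 27.9408
v(44) = 27.94


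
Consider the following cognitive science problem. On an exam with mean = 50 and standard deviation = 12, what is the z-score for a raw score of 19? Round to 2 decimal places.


z = (X - mu) / sigma
= (19 - 50) / 12
= -31 / 12
= -2.58


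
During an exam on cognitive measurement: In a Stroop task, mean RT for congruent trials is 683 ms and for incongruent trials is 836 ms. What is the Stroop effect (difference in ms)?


Stroop effect = RT(incongruent) - RT(congruent)
= 836 - 683
= 153 ms


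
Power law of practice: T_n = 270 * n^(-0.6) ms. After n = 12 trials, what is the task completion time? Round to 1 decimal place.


T_n = 270 * 12^(-0.6)
12^(-0.6) = 0.22516
T_n = 270 * 0.22516
= 60.8 ms


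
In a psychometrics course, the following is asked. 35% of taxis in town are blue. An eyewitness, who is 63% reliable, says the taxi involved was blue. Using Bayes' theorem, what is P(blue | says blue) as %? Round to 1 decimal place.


P(blue | says blue) = P(says blue | blue)*P(blue) / [P(says blue | blue)*P(blue) + P(says blue | not blue)*P(not blue)]
Numerator = 0.63 * 0.35 = 0.2205
False identification = 0.37 * 0.65 = 0.2405
P = 0.2205 / (0.2205 + 0.2405)
= 0.2205 / 0.461
As percentage = 47.8


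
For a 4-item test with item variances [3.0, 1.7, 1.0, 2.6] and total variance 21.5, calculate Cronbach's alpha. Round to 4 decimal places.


alpha = (k/(k-1)) * (1 - sum(s_i^2)/s_total^2)
sum(item variances) = 8.3
k/(k-1) = 4/3 = 1.333333
1 - 8.3/21.5 = 1 - 0.386047 = 0.613953
alpha = 1.333333 * 0.613953
= 0.8186


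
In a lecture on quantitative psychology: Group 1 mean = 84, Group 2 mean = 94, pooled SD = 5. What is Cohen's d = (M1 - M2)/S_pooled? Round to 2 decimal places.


Cohen's d = (M1 - M2) / S_pooled
= (84 - 94) / 5
= -10 / 5
= -2.00


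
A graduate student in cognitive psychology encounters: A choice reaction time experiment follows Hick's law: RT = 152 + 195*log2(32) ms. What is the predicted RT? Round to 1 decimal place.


RT = 152 + 195 * log2(32)
log2(32) = 5.0
RT = 152 + 195 * 5.0
= 152 + 975.0
= 1127.0 ms


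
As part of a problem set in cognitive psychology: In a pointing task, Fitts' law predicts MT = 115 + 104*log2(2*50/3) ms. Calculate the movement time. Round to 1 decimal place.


MT = 115 + 104 * log2(2*50/3)
2D/W = 33.333333
log2(33.333333) = 5.0589
MT = 115 + 104 * 5.0589
= 641.1 ms


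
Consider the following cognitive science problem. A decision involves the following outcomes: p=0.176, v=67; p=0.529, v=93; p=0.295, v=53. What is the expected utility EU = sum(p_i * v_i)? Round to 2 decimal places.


EU = sum(p_i * v_i)
0.176 * 67 = 11.792
0.529 * 93 = 49.197
0.295 * 53 = 15.635
EU = 11.792 + 49.197 + 15.635
= 76.62


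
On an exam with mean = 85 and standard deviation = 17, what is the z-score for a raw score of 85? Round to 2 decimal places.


z = (X - mu) / sigma
= (85 - 85) / 17
= 0 / 17
= 0.00


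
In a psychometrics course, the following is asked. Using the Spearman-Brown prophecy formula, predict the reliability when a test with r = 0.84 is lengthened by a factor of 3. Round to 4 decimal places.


r_new = n*r / (1 + (n-1)*r)
Numerator = 3 * 0.84 = 2.52
Denominator = 1 + 2 * 0.84 = 2.68
r_new = 2.52 / 2.68
= 0.9403


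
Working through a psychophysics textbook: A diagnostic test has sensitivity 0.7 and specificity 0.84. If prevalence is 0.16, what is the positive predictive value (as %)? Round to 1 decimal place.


PPV = (sens * prev) / (sens * prev + (1-spec) * (1-prev))
Numerator = 0.7 * 0.16 = 0.112
P(positive and no disease) = (1 - spec) * (1 - prev) = (1 - 0.84) * (1 - 0.16) = 0.1344
Denominator = 0.112 + 0.1344 = 0.2464
PPV = 0.112 / 0.2464 = 0.454545
As percentage = 45.5


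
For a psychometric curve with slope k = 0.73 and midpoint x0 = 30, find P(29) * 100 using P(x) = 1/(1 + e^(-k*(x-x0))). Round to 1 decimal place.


P(x) = 1/(1 + e^(-0.73*(29 - 30)))
Exponent = -0.73 * -1 = 0.73
e^(0.73) = 2.075081
P = 1/(1 + 2.075081) = 0.325195
Percentage = 32.5


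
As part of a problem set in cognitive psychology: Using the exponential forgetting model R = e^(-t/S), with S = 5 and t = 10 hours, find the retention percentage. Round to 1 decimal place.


R = e^(-t/S)
-t/S = -10/5 = -2.0
R = e^(-2.0) = 0.135335
Percentage = 0.135335 * 100
= 13.5


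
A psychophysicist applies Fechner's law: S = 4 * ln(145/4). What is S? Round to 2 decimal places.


S = 4 * ln(145/4)
I/I0 = 36.25
ln(36.25) = 3.5904
S = 4 * 3.5904
= 14.36


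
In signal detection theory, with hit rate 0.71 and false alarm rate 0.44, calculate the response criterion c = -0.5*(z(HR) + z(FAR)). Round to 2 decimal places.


c = -0.5 * (z(HR) + z(FAR))
z(0.71) = 0.5534
z(0.44) = -0.151
c = -0.5 * (0.5534 + -0.151)
= -0.5 * 0.4024
= -0.20


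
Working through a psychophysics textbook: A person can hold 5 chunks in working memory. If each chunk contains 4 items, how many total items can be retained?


Total items = chunks * items_per_chunk
= 5 * 4
= 20


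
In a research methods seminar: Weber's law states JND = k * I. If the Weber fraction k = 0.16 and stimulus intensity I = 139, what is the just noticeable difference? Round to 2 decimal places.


JND = k * I
JND = 0.16 * 139
= 22.24


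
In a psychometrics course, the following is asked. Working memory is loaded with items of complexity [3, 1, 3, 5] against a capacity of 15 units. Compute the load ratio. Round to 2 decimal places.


Total complexity = 3 + 1 + 3 + 5 = 12
Load = total / capacity = 12 / 15
= 0.80


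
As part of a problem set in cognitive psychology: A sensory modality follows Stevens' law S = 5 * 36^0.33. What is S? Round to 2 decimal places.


S = 5 * 36^0.33
36^0.33 = 3.2627
S = 5 * 3.2627
= 16.31


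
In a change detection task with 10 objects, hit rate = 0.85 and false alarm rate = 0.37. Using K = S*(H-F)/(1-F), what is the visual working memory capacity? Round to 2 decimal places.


K = S * (H - F) / (1 - F)
H - F = 0.48
1 - F = 0.63
K = 10 * 0.48 / 0.63
= 7.62


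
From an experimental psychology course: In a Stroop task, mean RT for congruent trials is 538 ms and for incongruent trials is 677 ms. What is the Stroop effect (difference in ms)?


Stroop effect = RT(incongruent) - RT(congruent)
= 677 - 538
= 139 ms


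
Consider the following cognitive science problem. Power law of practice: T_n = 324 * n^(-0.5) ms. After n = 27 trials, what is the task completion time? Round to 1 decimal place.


T_n = 324 * 27^(-0.5)
27^(-0.5) = 0.19245
T_n = 324 * 0.19245
= 62.4 ms


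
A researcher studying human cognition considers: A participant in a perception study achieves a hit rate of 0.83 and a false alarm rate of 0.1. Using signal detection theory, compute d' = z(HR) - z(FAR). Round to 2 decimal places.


d' = z(HR) - z(FAR)
z(0.83) = 0.9542
z(0.1) = -1.2816
d' = 0.9542 - -1.2816
= 2.24


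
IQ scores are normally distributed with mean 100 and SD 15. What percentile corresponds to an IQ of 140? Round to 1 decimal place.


z = (IQ - mean) / SD
z = (140 - 100) / 15 = 2.6667
Percentile = Phi(2.6667) * 100
Phi(2.6667) = 0.99617
= 99.6


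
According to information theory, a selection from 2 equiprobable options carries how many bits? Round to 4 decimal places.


H = log2(n)
H = log2(2)
= 1.0000


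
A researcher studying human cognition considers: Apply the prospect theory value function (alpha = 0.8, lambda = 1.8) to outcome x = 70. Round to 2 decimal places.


Since x = 70 >= 0, use v(x) = x^0.8
70^0.8 = 29.9281
v(70) = 29.93


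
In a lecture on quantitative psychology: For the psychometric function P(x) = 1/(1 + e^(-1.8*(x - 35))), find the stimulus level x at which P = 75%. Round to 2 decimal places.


At P = 0.75: 0.75 = 1/(1 + e^(-k*(x-x0)))
Solving: e^(-k*(x-x0)) = 1/3
x = x0 + ln(3)/k
ln(3) = 1.0986
x = 35 + 1.0986/1.8
= 35 + 0.6103
= 35.61


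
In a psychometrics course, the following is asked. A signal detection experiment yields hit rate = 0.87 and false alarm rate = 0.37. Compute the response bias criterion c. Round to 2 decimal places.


c = -0.5 * (z(HR) + z(FAR))
z(0.87) = 1.1264
z(0.37) = -0.3319
c = -0.5 * (1.1264 + -0.3319)
= -0.5 * 0.7945
= -0.40


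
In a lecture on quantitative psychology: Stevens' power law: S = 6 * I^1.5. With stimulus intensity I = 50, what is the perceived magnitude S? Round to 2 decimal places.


S = 6 * 50^1.5
50^1.5 = 353.5534
S = 6 * 353.5534
= 2121.32


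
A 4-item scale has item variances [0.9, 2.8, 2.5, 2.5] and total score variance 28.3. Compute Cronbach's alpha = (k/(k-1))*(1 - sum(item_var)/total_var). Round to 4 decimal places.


alpha = (k/(k-1)) * (1 - sum(s_i^2)/s_total^2)
sum(item variances) = 8.7
k/(k-1) = 4/3 = 1.333333
1 - 8.7/28.3 = 1 - 0.30742 = 0.69258
alpha = 1.333333 * 0.69258
= 0.9234


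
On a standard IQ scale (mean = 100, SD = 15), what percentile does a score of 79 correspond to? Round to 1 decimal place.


z = (IQ - mean) / SD
z = (79 - 100) / 15 = -1.4
Percentile = Phi(-1.4) * 100
Phi(-1.4) = 0.080757
= 8.1


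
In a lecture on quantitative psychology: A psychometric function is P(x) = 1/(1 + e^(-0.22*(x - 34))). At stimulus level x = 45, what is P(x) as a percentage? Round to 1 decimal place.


P(x) = 1/(1 + e^(-0.22*(45 - 34)))
Exponent = -0.22 * 11 = -2.42
e^(-2.42) = 0.088922
P = 1/(1 + 0.088922) = 0.918339
Percentage = 91.8


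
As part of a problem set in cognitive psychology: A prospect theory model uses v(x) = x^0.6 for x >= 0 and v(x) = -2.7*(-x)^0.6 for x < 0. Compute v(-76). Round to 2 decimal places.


Since x = -76 < 0, use v(x) = -lambda*(-x)^alpha
(-x) = 76
76^0.6 = 13.4428
v(-76) = -2.7 * 13.4428
= -36.30


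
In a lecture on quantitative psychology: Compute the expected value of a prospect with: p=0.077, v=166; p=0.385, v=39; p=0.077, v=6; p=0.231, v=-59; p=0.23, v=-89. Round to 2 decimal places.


EU = sum(p_i * v_i)
0.077 * 166 = 12.782
0.385 * 39 = 15.015
0.077 * 6 = 0.462
0.231 * -59 = -13.629
0.23 * -89 = -20.47
EU = 12.782 + 15.015 + 0.462 + -13.629 + -20.47
= -5.84


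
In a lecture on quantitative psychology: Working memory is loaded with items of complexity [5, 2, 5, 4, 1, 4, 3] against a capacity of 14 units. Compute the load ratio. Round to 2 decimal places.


Total complexity = 5 + 2 + 5 + 4 + 1 + 4 + 3 = 24
Load = total / capacity = 24 / 14
= 1.71


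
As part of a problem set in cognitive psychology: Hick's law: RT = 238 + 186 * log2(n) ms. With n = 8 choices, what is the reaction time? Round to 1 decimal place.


RT = 238 + 186 * log2(8)
log2(8) = 3.0
RT = 238 + 186 * 3.0
= 238 + 558.0
= 796.0 ms


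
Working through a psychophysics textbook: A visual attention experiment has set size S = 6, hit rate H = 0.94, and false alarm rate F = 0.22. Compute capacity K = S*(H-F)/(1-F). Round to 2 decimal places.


K = S * (H - F) / (1 - F)
H - F = 0.72
1 - F = 0.78
K = 6 * 0.72 / 0.78
= 5.54


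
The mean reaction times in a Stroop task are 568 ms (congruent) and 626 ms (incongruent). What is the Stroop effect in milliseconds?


Stroop effect = RT(incongruent) - RT(congruent)
= 626 - 568
= 58 ms


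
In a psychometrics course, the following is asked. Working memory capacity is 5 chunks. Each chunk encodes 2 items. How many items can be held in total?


Total items = chunks * items_per_chunk
= 5 * 2
= 10


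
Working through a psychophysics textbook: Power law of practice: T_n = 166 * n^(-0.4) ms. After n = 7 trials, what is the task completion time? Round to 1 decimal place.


T_n = 166 * 7^(-0.4)
7^(-0.4) = 0.459157
T_n = 166 * 0.459157
= 76.2 ms


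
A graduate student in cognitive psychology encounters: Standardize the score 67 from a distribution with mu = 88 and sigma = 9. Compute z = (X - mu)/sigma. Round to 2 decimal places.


z = (X - mu) / sigma
= (67 - 88) / 9
= -21 / 9
= -2.33


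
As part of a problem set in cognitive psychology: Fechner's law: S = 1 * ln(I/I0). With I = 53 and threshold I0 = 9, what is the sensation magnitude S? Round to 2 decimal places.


S = 1 * ln(53/9)
I/I0 = 5.888889
ln(5.888889) = 1.7731
S = 1 * 1.7731
= 1.77


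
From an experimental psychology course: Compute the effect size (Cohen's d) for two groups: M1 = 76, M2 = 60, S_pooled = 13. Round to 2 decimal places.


Cohen's d = (M1 - M2) / S_pooled
= (76 - 60) / 13
= 16 / 13
= 1.23


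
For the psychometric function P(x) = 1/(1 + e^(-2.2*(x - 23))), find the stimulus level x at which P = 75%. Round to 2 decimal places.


At P = 0.75: 0.75 = 1/(1 + e^(-k*(x-x0)))
Solving: e^(-k*(x-x0)) = 1/3
x = x0 + ln(3)/k
ln(3) = 1.0986
x = 23 + 1.0986/2.2
= 23 + 0.4994
= 23.50


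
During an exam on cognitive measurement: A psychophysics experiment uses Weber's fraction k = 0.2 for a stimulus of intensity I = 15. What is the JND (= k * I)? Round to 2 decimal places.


JND = k * I
JND = 0.2 * 15
= 3.00


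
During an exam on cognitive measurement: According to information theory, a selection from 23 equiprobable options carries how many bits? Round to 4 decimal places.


H = log2(n)
H = log2(23)
= 4.5236


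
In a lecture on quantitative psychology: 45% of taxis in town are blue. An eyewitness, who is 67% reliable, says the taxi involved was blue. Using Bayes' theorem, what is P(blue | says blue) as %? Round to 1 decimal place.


P(blue | says blue) = P(says blue | blue)*P(blue) / [P(says blue | blue)*P(blue) + P(says blue | not blue)*P(not blue)]
Numerator = 0.67 * 0.45 = 0.3015
False identification = 0.33 * 0.55 = 0.1815
P = 0.3015 / (0.3015 + 0.1815)
= 0.3015 / 0.483
As percentage = 62.4


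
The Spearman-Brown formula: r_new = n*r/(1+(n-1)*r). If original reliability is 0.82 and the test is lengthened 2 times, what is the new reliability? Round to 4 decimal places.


r_new = n*r / (1 + (n-1)*r)
Numerator = 2 * 0.82 = 1.64
Denominator = 1 + 1 * 0.82 = 1.82
r_new = 1.64 / 1.82
= 0.9011


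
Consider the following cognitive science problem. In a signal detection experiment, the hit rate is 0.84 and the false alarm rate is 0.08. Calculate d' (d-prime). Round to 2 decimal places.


d' = z(HR) - z(FAR)
z(0.84) = 0.9945
z(0.08) = -1.4051
d' = 0.9945 - -1.4051
= 2.40


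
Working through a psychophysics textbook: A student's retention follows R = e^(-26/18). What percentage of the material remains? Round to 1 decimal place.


R = e^(-t/S)
-t/S = -26/18 = -1.444444
R = e^(-1.444444) = 0.235877
Percentage = 0.235877 * 100
= 23.6


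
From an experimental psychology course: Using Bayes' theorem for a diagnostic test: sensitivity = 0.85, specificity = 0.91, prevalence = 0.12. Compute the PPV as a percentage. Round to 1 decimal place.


PPV = (sens * prev) / (sens * prev + (1-spec) * (1-prev))
Numerator = 0.85 * 0.12 = 0.102
P(positive and no disease) = (1 - spec) * (1 - prev) = (1 - 0.91) * (1 - 0.12) = 0.0792
Denominator = 0.102 + 0.0792 = 0.1812
PPV = 0.102 / 0.1812 = 0.562914
As percentage = 56.3


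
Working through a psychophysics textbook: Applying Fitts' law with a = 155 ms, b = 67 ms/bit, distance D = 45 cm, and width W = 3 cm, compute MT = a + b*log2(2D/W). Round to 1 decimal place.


MT = 155 + 67 * log2(2*45/3)
2D/W = 30.0
log2(30.0) = 4.9069
MT = 155 + 67 * 4.9069
= 483.8 ms


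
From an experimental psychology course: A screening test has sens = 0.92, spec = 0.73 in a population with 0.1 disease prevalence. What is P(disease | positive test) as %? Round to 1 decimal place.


PPV = (sens * prev) / (sens * prev + (1-spec) * (1-prev))
Numerator = 0.92 * 0.1 = 0.092
P(positive and no disease) = (1 - spec) * (1 - prev) = (1 - 0.73) * (1 - 0.1) = 0.243
Denominator = 0.092 + 0.243 = 0.335
PPV = 0.092 / 0.335 = 0.274627
As percentage = 27.5


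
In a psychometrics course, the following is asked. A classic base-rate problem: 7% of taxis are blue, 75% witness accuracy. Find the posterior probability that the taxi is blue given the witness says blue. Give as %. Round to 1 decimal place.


P(blue | says blue) = P(says blue | blue)*P(blue) / [P(says blue | blue)*P(blue) + P(says blue | not blue)*P(not blue)]
Numerator = 0.75 * 0.07 = 0.0525
False identification = 0.25 * 0.93 = 0.2325
P = 0.0525 / (0.0525 + 0.2325)
= 0.0525 / 0.285
As percentage = 18.4


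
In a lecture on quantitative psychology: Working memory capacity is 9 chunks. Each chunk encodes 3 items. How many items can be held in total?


Total items = chunks * items_per_chunk
= 9 * 3
= 27


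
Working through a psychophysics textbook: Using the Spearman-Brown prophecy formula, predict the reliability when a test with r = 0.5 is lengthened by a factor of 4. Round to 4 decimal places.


r_new = n*r / (1 + (n-1)*r)
Numerator = 4 * 0.5 = 2.0
Denominator = 1 + 3 * 0.5 = 2.5
r_new = 2.0 / 2.5
= 0.8000


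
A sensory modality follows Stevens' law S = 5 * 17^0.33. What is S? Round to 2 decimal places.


S = 5 * 17^0.33
17^0.33 = 2.5471
S = 5 * 2.5471
= 12.74


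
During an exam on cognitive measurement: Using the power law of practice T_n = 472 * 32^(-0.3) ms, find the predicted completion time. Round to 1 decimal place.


T_n = 472 * 32^(-0.3)
32^(-0.3) = 0.353553
T_n = 472 * 0.353553
= 166.9 ms


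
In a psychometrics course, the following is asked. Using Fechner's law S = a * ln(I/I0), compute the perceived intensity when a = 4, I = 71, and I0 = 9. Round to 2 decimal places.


S = 4 * ln(71/9)
I/I0 = 7.888889
ln(7.888889) = 2.0655
S = 4 * 2.0655
= 8.26


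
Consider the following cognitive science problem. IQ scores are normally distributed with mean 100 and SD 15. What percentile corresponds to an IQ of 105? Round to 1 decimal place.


z = (IQ - mean) / SD
z = (105 - 100) / 15 = 0.3333
Percentile = Phi(0.3333) * 100
Phi(0.3333) = 0.630546
= 63.1


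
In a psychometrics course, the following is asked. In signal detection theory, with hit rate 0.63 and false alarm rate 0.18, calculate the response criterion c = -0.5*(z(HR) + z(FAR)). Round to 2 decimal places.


c = -0.5 * (z(HR) + z(FAR))
z(0.63) = 0.3319
z(0.18) = -0.9154
c = -0.5 * (0.3319 + -0.9154)
= -0.5 * -0.5835
= 0.29


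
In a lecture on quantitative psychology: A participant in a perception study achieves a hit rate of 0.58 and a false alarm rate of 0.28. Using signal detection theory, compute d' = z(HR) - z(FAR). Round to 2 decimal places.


d' = z(HR) - z(FAR)
z(0.58) = 0.2019
z(0.28) = -0.5828
d' = 0.2019 - -0.5828
= 0.78


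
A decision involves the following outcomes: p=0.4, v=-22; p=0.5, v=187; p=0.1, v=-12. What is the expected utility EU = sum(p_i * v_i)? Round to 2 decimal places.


EU = sum(p_i * v_i)
0.4 * -22 = -8.8
0.5 * 187 = 93.5
0.1 * -12 = -1.2
EU = -8.8 + 93.5 + -1.2
= 83.50


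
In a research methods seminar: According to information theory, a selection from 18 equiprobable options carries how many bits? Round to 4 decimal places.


H = log2(n)
H = log2(18)
= 4.1699


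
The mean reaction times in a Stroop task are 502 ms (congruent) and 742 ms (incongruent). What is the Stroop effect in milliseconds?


Stroop effect = RT(incongruent) - RT(congruent)
= 742 - 502
= 240 ms


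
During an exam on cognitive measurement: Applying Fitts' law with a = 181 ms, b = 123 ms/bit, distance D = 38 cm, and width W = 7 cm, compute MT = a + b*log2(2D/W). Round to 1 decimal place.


MT = 181 + 123 * log2(2*38/7)
2D/W = 10.857143
log2(10.857143) = 3.4406
MT = 181 + 123 * 3.4406
= 604.2 ms


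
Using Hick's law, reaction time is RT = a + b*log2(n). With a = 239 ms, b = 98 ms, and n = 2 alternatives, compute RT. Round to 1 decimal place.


RT = 239 + 98 * log2(2)
log2(2) = 1.0
RT = 239 + 98 * 1.0
= 239 + 98.0
= 337.0 ms


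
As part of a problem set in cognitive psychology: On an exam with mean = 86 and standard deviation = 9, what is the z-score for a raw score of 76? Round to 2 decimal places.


z = (X - mu) / sigma
= (76 - 86) / 9
= -10 / 9
= -1.11


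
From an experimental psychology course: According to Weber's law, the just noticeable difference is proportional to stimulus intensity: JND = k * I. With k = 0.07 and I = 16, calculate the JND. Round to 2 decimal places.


JND = k * I
JND = 0.07 * 16
= 1.12


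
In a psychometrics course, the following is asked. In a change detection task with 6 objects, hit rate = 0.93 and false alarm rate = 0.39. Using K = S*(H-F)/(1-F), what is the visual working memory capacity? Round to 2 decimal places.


K = S * (H - F) / (1 - F)
H - F = 0.54
1 - F = 0.61
K = 6 * 0.54 / 0.61
= 5.31


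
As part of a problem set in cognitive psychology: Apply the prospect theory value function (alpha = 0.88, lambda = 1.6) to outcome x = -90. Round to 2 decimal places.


Since x = -90 < 0, use v(x) = -lambda*(-x)^alpha
(-x) = 90
90^0.88 = 52.4485
v(-90) = -1.6 * 52.4485
= -83.92


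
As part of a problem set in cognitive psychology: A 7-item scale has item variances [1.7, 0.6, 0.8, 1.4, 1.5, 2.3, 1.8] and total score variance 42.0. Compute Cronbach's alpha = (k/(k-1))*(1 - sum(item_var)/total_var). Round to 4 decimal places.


alpha = (k/(k-1)) * (1 - sum(s_i^2)/s_total^2)
sum(item variances) = 10.1
k/(k-1) = 7/6 = 1.166667
1 - 10.1/42.0 = 1 - 0.240476 = 0.759524
alpha = 1.166667 * 0.759524
= 0.8861


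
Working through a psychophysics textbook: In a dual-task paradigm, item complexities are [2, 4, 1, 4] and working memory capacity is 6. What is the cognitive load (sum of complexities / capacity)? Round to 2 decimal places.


Total complexity = 2 + 4 + 1 + 4 = 11
Load = total / capacity = 11 / 6
= 1.83


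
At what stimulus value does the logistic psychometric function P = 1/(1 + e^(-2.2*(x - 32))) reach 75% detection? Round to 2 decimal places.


At P = 0.75: 0.75 = 1/(1 + e^(-k*(x-x0)))
Solving: e^(-k*(x-x0)) = 1/3
x = x0 + ln(3)/k
ln(3) = 1.0986
x = 32 + 1.0986/2.2
= 32 + 0.4994
= 32.50


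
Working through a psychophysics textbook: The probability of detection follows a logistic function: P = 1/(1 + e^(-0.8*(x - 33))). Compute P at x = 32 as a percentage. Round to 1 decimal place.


P(x) = 1/(1 + e^(-0.8*(32 - 33)))
Exponent = -0.8 * -1 = 0.8
e^(0.8) = 2.225541
P = 1/(1 + 2.225541) = 0.310026
Percentage = 31.0


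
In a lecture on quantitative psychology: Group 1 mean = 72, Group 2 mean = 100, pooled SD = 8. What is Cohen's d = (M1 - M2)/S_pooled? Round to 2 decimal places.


Cohen's d = (M1 - M2) / S_pooled
= (72 - 100) / 8
= -28 / 8
= -3.50


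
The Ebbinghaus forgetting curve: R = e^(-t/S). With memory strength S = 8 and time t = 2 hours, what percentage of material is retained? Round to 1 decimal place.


R = e^(-t/S)
-t/S = -2/8 = -0.25
R = e^(-0.25) = 0.778801
Percentage = 0.778801 * 100
= 77.9


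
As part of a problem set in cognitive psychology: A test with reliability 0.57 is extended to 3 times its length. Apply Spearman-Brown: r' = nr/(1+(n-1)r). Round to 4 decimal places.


r_new = n*r / (1 + (n-1)*r)
Numerator = 3 * 0.57 = 1.71
Denominator = 1 + 2 * 0.57 = 2.14
r_new = 1.71 / 2.14
= 0.7991


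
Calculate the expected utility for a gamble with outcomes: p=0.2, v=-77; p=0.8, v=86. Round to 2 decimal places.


EU = sum(p_i * v_i)
0.2 * -77 = -15.4
0.8 * 86 = 68.8
EU = -15.4 + 68.8
= 53.40


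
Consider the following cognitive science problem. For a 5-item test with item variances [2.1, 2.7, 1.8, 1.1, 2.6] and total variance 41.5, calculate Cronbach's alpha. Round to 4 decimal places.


alpha = (k/(k-1)) * (1 - sum(s_i^2)/s_total^2)
sum(item variances) = 10.3
k/(k-1) = 5/4 = 1.25
1 - 10.3/41.5 = 1 - 0.248193 = 0.751807
alpha = 1.25 * 0.751807
= 0.9398


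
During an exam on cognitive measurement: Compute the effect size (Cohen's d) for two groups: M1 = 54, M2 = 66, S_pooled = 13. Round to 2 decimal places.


Cohen's d = (M1 - M2) / S_pooled
= (54 - 66) / 13
= -12 / 13
= -0.92


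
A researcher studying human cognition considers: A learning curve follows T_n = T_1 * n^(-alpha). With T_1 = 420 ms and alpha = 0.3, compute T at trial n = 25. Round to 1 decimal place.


T_n = 420 * 25^(-0.3)
25^(-0.3) = 0.380731
T_n = 420 * 0.380731
= 159.9 ms


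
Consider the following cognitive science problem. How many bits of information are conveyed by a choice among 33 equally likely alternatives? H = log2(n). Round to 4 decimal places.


H = log2(n)
H = log2(33)
= 5.0444


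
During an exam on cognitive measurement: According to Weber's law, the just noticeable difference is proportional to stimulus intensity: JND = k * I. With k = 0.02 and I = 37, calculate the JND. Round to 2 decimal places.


JND = k * I
JND = 0.02 * 37
= 0.74


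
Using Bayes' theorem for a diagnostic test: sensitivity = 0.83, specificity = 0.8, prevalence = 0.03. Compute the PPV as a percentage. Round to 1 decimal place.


PPV = (sens * prev) / (sens * prev + (1-spec) * (1-prev))
Numerator = 0.83 * 0.03 = 0.0249
P(positive and no disease) = (1 - spec) * (1 - prev) = (1 - 0.8) * (1 - 0.03) = 0.194
Denominator = 0.0249 + 0.194 = 0.2189
PPV = 0.0249 / 0.2189 = 0.113751
As percentage = 11.4


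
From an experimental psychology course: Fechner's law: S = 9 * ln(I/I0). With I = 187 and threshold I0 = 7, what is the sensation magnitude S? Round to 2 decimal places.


S = 9 * ln(187/7)
I/I0 = 26.714286
ln(26.714286) = 3.2852
S = 9 * 3.2852
= 29.57


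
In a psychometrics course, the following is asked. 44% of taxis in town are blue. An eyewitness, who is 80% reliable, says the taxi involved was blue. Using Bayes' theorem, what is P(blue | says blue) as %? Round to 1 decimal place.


P(blue | says blue) = P(says blue | blue)*P(blue) / [P(says blue | blue)*P(blue) + P(says blue | not blue)*P(not blue)]
Numerator = 0.8 * 0.44 = 0.352
False identification = 0.2 * 0.56 = 0.112
P = 0.352 / (0.352 + 0.112)
= 0.352 / 0.464
As percentage = 75.9


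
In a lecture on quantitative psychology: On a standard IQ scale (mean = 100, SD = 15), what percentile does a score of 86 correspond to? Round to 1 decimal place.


z = (IQ - mean) / SD
z = (86 - 100) / 15 = -0.9333
Percentile = Phi(-0.9333) * 100
Phi(-0.9333) = 0.175333
= 17.5


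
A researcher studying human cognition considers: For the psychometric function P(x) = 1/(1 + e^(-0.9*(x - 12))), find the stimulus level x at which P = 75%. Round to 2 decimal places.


At P = 0.75: 0.75 = 1/(1 + e^(-k*(x-x0)))
Solving: e^(-k*(x-x0)) = 1/3
x = x0 + ln(3)/k
ln(3) = 1.0986
x = 12 + 1.0986/0.9
= 12 + 1.2207
= 13.22


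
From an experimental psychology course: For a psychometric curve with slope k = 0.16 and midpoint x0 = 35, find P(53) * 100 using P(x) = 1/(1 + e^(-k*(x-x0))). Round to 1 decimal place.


P(x) = 1/(1 + e^(-0.16*(53 - 35)))
Exponent = -0.16 * 18 = -2.88
e^(-2.88) = 0.056135
P = 1/(1 + 0.056135) = 0.946849
Percentage = 94.7


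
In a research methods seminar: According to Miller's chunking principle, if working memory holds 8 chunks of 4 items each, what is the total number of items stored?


Total items = chunks * items_per_chunk
= 8 * 4
= 32


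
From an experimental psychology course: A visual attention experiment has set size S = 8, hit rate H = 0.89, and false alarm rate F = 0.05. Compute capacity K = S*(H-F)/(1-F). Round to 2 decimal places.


K = S * (H - F) / (1 - F)
H - F = 0.84
1 - F = 0.95
K = 8 * 0.84 / 0.95
= 7.07


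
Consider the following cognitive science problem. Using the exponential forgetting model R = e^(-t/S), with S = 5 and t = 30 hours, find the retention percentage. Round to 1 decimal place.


R = e^(-t/S)
-t/S = -30/5 = -6.0
R = e^(-6.0) = 0.002479
Percentage = 0.002479 * 100
= 0.2


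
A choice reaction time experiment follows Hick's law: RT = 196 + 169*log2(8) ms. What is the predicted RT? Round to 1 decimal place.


RT = 196 + 169 * log2(8)
log2(8) = 3.0
RT = 196 + 169 * 3.0
= 196 + 507.0
= 703.0 ms


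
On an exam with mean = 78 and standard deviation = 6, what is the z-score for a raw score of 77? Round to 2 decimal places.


z = (X - mu) / sigma
= (77 - 78) / 6
= -1 / 6
= -0.17


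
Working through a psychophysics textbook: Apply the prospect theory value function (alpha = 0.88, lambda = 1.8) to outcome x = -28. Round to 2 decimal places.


Since x = -28 < 0, use v(x) = -lambda*(-x)^alpha
(-x) = 28
28^0.88 = 18.7715
v(-28) = -1.8 * 18.7715
= -33.79


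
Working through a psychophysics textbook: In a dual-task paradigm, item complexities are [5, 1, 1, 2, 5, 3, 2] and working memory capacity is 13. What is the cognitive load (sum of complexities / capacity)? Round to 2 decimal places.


Total complexity = 5 + 1 + 1 + 2 + 5 + 3 + 2 = 19
Load = total / capacity = 19 / 13
= 1.46


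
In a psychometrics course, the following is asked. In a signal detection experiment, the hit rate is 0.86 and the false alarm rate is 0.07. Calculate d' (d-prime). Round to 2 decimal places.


d' = z(HR) - z(FAR)
z(0.86) = 1.0803
z(0.07) = -1.4758
d' = 1.0803 - -1.4758
= 2.56


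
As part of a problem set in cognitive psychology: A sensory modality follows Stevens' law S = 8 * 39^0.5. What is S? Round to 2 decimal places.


S = 8 * 39^0.5
39^0.5 = 6.245
S = 8 * 6.245
= 49.96


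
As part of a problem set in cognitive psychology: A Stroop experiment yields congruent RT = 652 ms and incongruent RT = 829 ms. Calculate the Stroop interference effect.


Stroop effect = RT(incongruent) - RT(congruent)
= 829 - 652
= 177 ms


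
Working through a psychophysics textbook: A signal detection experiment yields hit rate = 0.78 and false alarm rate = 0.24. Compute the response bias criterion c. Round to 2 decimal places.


c = -0.5 * (z(HR) + z(FAR))
z(0.78) = 0.7722
z(0.24) = -0.7063
c = -0.5 * (0.7722 + -0.7063)
= -0.5 * 0.0659
= -0.03


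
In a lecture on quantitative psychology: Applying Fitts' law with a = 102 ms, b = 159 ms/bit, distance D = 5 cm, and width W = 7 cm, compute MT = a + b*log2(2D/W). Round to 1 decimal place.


MT = 102 + 159 * log2(2*5/7)
2D/W = 1.428571
log2(1.428571) = 0.5146
MT = 102 + 159 * 0.5146
= 183.8 ms


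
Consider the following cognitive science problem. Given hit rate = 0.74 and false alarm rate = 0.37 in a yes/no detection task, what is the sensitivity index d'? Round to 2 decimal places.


d' = z(HR) - z(FAR)
z(0.74) = 0.6433
z(0.37) = -0.3319
d' = 0.6433 - -0.3319
= 0.98


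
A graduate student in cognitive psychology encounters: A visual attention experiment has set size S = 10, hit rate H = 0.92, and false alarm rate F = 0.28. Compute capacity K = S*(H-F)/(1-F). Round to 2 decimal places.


K = S * (H - F) / (1 - F)
H - F = 0.64
1 - F = 0.72
K = 10 * 0.64 / 0.72
= 8.89


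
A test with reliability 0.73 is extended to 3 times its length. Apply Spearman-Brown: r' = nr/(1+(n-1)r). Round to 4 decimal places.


r_new = n*r / (1 + (n-1)*r)
Numerator = 3 * 0.73 = 2.19
Denominator = 1 + 2 * 0.73 = 2.46
r_new = 2.19 / 2.46
= 0.8902


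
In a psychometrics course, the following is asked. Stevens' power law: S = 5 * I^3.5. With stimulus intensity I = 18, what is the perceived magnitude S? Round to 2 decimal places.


S = 5 * 18^3.5
18^3.5 = 24743.0805
S = 5 * 24743.0805
= 123715.40


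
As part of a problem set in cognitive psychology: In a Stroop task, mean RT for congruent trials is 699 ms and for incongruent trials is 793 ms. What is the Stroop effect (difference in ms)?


Stroop effect = RT(incongruent) - RT(congruent)
= 793 - 699
= 94 ms


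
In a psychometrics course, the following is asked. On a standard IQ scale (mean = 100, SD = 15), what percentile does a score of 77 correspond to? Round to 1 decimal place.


z = (IQ - mean) / SD
z = (77 - 100) / 15 = -1.5333
Percentile = Phi(-1.5333) * 100
Phi(-1.5333) = 0.062601
= 6.3


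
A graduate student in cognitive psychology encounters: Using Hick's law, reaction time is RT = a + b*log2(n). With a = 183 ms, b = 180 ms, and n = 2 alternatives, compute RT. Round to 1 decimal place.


RT = 183 + 180 * log2(2)
log2(2) = 1.0
RT = 183 + 180 * 1.0
= 183 + 180.0
= 363.0 ms


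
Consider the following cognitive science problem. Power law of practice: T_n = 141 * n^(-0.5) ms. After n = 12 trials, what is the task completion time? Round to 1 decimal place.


T_n = 141 * 12^(-0.5)
12^(-0.5) = 0.288675
T_n = 141 * 0.288675
= 40.7 ms


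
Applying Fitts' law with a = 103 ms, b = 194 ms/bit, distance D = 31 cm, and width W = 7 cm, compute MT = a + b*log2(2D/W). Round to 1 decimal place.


MT = 103 + 194 * log2(2*31/7)
2D/W = 8.857143
log2(8.857143) = 3.1468
MT = 103 + 194 * 3.1468
= 713.5 ms


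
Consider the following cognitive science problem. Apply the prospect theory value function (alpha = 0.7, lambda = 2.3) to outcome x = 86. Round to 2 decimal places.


Since x = 86 >= 0, use v(x) = x^0.7
86^0.7 = 22.6021
v(86) = 22.60


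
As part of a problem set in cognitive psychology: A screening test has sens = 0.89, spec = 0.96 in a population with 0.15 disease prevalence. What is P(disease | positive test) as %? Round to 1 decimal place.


PPV = (sens * prev) / (sens * prev + (1-spec) * (1-prev))
Numerator = 0.89 * 0.15 = 0.1335
P(positive and no disease) = (1 - spec) * (1 - prev) = (1 - 0.96) * (1 - 0.15) = 0.034
Denominator = 0.1335 + 0.034 = 0.1675
PPV = 0.1335 / 0.1675 = 0.797015
As percentage = 79.7


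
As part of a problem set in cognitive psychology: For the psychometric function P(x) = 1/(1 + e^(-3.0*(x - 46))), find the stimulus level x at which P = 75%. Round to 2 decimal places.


At P = 0.75: 0.75 = 1/(1 + e^(-k*(x-x0)))
Solving: e^(-k*(x-x0)) = 1/3
x = x0 + ln(3)/k
ln(3) = 1.0986
x = 46 + 1.0986/3.0
= 46 + 0.3662
= 46.37


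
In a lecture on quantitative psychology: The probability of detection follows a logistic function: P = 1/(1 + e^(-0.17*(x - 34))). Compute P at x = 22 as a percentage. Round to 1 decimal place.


P(x) = 1/(1 + e^(-0.17*(22 - 34)))
Exponent = -0.17 * -12 = 2.04
e^(2.04) = 7.690609
P = 1/(1 + 7.690609) = 0.115067
Percentage = 11.5


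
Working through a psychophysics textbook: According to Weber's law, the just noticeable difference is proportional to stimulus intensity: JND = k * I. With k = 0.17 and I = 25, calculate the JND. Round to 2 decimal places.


JND = k * I
JND = 0.17 * 25
= 4.25


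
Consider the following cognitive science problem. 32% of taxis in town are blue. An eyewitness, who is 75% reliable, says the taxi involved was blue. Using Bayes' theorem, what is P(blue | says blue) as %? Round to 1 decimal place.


P(blue | says blue) = P(says blue | blue)*P(blue) / [P(says blue | blue)*P(blue) + P(says blue | not blue)*P(not blue)]
Numerator = 0.75 * 0.32 = 0.24
False identification = 0.25 * 0.68 = 0.17
P = 0.24 / (0.24 + 0.17)
= 0.24 / 0.41
As percentage = 58.5


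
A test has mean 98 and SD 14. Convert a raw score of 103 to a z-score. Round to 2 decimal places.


z = (X - mu) / sigma
= (103 - 98) / 14
= 5 / 14
= 0.36


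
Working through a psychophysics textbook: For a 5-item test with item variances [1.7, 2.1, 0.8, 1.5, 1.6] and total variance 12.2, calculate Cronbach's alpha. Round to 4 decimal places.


alpha = (k/(k-1)) * (1 - sum(s_i^2)/s_total^2)
sum(item variances) = 7.7
k/(k-1) = 5/4 = 1.25
1 - 7.7/12.2 = 1 - 0.631148 = 0.368852
alpha = 1.25 * 0.368852
= 0.4611


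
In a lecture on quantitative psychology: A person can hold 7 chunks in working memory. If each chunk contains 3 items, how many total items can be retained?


Total items = chunks * items_per_chunk
= 7 * 3
= 21


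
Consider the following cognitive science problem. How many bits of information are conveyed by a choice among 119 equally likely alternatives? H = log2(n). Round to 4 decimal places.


H = log2(n)
H = log2(119)
= 6.8948


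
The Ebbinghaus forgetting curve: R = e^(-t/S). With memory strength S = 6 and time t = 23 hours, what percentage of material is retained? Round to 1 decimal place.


R = e^(-t/S)
-t/S = -23/6 = -3.833333
R = e^(-3.833333) = 0.021637
Percentage = 0.021637 * 100
= 2.2


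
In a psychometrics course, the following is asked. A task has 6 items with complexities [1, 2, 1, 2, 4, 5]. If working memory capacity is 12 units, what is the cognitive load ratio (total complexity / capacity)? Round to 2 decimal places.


Total complexity = 1 + 2 + 1 + 2 + 4 + 5 = 15
Load = total / capacity = 15 / 12
= 1.25


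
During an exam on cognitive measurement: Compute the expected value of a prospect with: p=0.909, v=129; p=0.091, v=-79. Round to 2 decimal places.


EU = sum(p_i * v_i)
0.909 * 129 = 117.261
0.091 * -79 = -7.189
EU = 117.261 + -7.189
= 110.07


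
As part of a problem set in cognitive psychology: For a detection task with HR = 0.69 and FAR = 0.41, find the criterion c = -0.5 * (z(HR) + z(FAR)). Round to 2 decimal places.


c = -0.5 * (z(HR) + z(FAR))
z(0.69) = 0.4959
z(0.41) = -0.2275
c = -0.5 * (0.4959 + -0.2275)
= -0.5 * 0.2684
= -0.13


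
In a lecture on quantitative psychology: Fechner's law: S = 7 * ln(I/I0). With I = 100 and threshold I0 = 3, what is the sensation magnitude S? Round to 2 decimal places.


S = 7 * ln(100/3)
I/I0 = 33.333333
ln(33.333333) = 3.5066
S = 7 * 3.5066
= 24.55


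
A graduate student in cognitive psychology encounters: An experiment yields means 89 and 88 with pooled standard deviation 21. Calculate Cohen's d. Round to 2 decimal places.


Cohen's d = (M1 - M2) / S_pooled
= (89 - 88) / 21
= 1 / 21
= 0.05


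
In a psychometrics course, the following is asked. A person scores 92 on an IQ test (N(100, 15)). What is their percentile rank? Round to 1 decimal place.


z = (IQ - mean) / SD
z = (92 - 100) / 15 = -0.5333
Percentile = Phi(-0.5333) * 100
Phi(-0.5333) = 0.296913
= 29.7


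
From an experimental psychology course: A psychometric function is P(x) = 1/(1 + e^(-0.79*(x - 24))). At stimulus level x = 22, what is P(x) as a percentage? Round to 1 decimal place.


P(x) = 1/(1 + e^(-0.79*(22 - 24)))
Exponent = -0.79 * -2 = 1.58
e^(1.58) = 4.854956
P = 1/(1 + 4.854956) = 0.170795
Percentage = 17.1


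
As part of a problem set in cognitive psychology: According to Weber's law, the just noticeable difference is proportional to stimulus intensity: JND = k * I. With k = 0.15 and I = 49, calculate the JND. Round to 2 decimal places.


JND = k * I
JND = 0.15 * 49
= 7.35
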